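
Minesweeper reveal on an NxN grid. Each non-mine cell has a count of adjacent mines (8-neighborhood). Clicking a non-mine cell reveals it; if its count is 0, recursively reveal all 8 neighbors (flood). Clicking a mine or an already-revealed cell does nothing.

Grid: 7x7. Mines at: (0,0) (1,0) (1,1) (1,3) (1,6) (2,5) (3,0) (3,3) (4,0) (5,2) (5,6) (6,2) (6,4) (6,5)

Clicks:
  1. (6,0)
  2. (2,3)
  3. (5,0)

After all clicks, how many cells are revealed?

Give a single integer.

Answer: 5

Derivation:
Click 1 (6,0) count=0: revealed 4 new [(5,0) (5,1) (6,0) (6,1)] -> total=4
Click 2 (2,3) count=2: revealed 1 new [(2,3)] -> total=5
Click 3 (5,0) count=1: revealed 0 new [(none)] -> total=5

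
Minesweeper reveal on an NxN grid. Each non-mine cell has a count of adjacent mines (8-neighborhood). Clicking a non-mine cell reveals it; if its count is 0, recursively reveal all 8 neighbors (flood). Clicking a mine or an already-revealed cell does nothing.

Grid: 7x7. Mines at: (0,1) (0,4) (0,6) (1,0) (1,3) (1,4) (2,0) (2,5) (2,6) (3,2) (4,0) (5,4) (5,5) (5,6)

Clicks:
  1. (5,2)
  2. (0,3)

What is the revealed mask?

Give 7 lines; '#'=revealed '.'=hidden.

Click 1 (5,2) count=0: revealed 11 new [(4,1) (4,2) (4,3) (5,0) (5,1) (5,2) (5,3) (6,0) (6,1) (6,2) (6,3)] -> total=11
Click 2 (0,3) count=3: revealed 1 new [(0,3)] -> total=12

Answer: ...#...
.......
.......
.......
.###...
####...
####...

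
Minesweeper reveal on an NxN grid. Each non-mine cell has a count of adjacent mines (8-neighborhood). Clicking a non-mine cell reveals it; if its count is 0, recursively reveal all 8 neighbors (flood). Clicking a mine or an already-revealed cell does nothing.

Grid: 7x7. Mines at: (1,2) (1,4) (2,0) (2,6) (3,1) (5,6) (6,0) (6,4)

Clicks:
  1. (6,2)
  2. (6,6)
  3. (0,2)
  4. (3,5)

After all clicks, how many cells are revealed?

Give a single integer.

Answer: 23

Derivation:
Click 1 (6,2) count=0: revealed 21 new [(2,2) (2,3) (2,4) (2,5) (3,2) (3,3) (3,4) (3,5) (4,1) (4,2) (4,3) (4,4) (4,5) (5,1) (5,2) (5,3) (5,4) (5,5) (6,1) (6,2) (6,3)] -> total=21
Click 2 (6,6) count=1: revealed 1 new [(6,6)] -> total=22
Click 3 (0,2) count=1: revealed 1 new [(0,2)] -> total=23
Click 4 (3,5) count=1: revealed 0 new [(none)] -> total=23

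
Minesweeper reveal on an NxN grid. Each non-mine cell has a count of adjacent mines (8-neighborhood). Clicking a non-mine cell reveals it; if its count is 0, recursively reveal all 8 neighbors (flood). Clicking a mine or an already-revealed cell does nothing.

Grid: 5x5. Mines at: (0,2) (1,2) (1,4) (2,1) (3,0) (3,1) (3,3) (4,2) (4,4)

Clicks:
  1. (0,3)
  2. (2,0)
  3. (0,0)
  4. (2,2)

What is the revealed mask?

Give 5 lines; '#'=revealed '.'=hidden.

Answer: ##.#.
##...
#.#..
.....
.....

Derivation:
Click 1 (0,3) count=3: revealed 1 new [(0,3)] -> total=1
Click 2 (2,0) count=3: revealed 1 new [(2,0)] -> total=2
Click 3 (0,0) count=0: revealed 4 new [(0,0) (0,1) (1,0) (1,1)] -> total=6
Click 4 (2,2) count=4: revealed 1 new [(2,2)] -> total=7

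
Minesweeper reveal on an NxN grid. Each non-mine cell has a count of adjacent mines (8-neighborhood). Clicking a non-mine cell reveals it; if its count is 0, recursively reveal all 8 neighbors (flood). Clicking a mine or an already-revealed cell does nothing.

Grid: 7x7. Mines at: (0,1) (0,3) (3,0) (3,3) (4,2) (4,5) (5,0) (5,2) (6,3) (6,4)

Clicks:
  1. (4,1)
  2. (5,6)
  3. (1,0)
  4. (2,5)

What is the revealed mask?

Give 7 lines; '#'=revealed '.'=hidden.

Click 1 (4,1) count=4: revealed 1 new [(4,1)] -> total=1
Click 2 (5,6) count=1: revealed 1 new [(5,6)] -> total=2
Click 3 (1,0) count=1: revealed 1 new [(1,0)] -> total=3
Click 4 (2,5) count=0: revealed 12 new [(0,4) (0,5) (0,6) (1,4) (1,5) (1,6) (2,4) (2,5) (2,6) (3,4) (3,5) (3,6)] -> total=15

Answer: ....###
#...###
....###
....###
.#.....
......#
.......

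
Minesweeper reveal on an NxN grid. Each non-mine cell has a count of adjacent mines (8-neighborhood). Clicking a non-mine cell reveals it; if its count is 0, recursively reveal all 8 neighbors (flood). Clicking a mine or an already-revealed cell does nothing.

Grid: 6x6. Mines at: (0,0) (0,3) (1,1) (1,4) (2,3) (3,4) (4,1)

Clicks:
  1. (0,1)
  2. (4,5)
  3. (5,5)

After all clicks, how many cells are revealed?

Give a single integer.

Click 1 (0,1) count=2: revealed 1 new [(0,1)] -> total=1
Click 2 (4,5) count=1: revealed 1 new [(4,5)] -> total=2
Click 3 (5,5) count=0: revealed 7 new [(4,2) (4,3) (4,4) (5,2) (5,3) (5,4) (5,5)] -> total=9

Answer: 9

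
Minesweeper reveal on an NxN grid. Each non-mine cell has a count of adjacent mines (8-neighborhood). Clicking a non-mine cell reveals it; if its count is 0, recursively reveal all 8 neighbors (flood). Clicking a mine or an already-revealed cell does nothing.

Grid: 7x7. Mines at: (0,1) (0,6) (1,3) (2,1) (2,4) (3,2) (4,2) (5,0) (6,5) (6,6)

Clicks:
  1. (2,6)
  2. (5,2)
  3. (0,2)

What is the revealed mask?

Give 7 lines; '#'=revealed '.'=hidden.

Click 1 (2,6) count=0: revealed 16 new [(1,5) (1,6) (2,5) (2,6) (3,3) (3,4) (3,5) (3,6) (4,3) (4,4) (4,5) (4,6) (5,3) (5,4) (5,5) (5,6)] -> total=16
Click 2 (5,2) count=1: revealed 1 new [(5,2)] -> total=17
Click 3 (0,2) count=2: revealed 1 new [(0,2)] -> total=18

Answer: ..#....
.....##
.....##
...####
...####
..#####
.......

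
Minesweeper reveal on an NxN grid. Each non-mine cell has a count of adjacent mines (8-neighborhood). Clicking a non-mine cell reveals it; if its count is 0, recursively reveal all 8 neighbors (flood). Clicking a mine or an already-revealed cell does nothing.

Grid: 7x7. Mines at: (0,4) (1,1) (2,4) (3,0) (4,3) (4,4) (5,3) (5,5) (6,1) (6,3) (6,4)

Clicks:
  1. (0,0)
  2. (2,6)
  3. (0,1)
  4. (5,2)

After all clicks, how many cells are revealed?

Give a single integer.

Click 1 (0,0) count=1: revealed 1 new [(0,0)] -> total=1
Click 2 (2,6) count=0: revealed 10 new [(0,5) (0,6) (1,5) (1,6) (2,5) (2,6) (3,5) (3,6) (4,5) (4,6)] -> total=11
Click 3 (0,1) count=1: revealed 1 new [(0,1)] -> total=12
Click 4 (5,2) count=4: revealed 1 new [(5,2)] -> total=13

Answer: 13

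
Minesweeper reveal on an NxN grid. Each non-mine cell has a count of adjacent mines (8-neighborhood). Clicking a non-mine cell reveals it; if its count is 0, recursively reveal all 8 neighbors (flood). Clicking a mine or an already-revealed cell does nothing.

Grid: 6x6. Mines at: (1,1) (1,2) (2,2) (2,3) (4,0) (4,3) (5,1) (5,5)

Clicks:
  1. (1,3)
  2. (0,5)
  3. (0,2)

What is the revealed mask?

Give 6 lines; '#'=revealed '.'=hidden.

Answer: ..####
...###
....##
....##
....##
......

Derivation:
Click 1 (1,3) count=3: revealed 1 new [(1,3)] -> total=1
Click 2 (0,5) count=0: revealed 11 new [(0,3) (0,4) (0,5) (1,4) (1,5) (2,4) (2,5) (3,4) (3,5) (4,4) (4,5)] -> total=12
Click 3 (0,2) count=2: revealed 1 new [(0,2)] -> total=13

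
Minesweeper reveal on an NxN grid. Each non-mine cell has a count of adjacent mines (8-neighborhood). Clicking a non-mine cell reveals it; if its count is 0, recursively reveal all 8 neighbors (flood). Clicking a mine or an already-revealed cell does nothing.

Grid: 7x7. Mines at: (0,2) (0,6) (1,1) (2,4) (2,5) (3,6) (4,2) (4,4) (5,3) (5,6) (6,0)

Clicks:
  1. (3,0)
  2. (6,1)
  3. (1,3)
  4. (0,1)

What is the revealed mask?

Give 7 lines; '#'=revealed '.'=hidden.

Click 1 (3,0) count=0: revealed 8 new [(2,0) (2,1) (3,0) (3,1) (4,0) (4,1) (5,0) (5,1)] -> total=8
Click 2 (6,1) count=1: revealed 1 new [(6,1)] -> total=9
Click 3 (1,3) count=2: revealed 1 new [(1,3)] -> total=10
Click 4 (0,1) count=2: revealed 1 new [(0,1)] -> total=11

Answer: .#.....
...#...
##.....
##.....
##.....
##.....
.#.....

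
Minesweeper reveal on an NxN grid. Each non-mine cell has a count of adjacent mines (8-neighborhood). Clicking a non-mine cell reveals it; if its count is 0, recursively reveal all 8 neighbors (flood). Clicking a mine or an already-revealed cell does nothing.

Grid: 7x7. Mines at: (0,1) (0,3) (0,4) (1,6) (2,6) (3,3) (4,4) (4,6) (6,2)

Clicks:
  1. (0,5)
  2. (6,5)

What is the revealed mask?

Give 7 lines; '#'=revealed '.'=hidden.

Answer: .....#.
.......
.......
.......
.......
...####
...####

Derivation:
Click 1 (0,5) count=2: revealed 1 new [(0,5)] -> total=1
Click 2 (6,5) count=0: revealed 8 new [(5,3) (5,4) (5,5) (5,6) (6,3) (6,4) (6,5) (6,6)] -> total=9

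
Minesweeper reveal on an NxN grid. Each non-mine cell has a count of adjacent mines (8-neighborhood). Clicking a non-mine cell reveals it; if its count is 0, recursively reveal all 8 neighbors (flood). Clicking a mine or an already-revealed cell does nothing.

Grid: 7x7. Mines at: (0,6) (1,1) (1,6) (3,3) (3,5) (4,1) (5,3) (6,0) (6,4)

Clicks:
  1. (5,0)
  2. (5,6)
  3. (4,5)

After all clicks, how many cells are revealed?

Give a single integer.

Click 1 (5,0) count=2: revealed 1 new [(5,0)] -> total=1
Click 2 (5,6) count=0: revealed 6 new [(4,5) (4,6) (5,5) (5,6) (6,5) (6,6)] -> total=7
Click 3 (4,5) count=1: revealed 0 new [(none)] -> total=7

Answer: 7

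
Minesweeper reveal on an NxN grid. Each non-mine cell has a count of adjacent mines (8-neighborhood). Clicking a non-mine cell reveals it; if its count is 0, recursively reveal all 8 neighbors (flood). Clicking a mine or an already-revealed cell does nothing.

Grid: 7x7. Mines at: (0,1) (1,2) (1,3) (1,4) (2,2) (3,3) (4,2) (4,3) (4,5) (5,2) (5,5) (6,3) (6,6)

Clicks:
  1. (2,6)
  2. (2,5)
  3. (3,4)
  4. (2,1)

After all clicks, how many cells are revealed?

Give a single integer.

Click 1 (2,6) count=0: revealed 8 new [(0,5) (0,6) (1,5) (1,6) (2,5) (2,6) (3,5) (3,6)] -> total=8
Click 2 (2,5) count=1: revealed 0 new [(none)] -> total=8
Click 3 (3,4) count=3: revealed 1 new [(3,4)] -> total=9
Click 4 (2,1) count=2: revealed 1 new [(2,1)] -> total=10

Answer: 10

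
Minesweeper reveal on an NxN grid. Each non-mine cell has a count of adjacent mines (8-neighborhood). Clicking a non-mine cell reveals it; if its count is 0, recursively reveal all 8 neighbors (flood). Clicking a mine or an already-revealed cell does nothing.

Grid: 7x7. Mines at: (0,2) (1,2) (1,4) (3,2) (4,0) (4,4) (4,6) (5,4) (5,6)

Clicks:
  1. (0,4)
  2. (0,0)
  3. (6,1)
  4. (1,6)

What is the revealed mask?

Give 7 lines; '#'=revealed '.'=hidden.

Click 1 (0,4) count=1: revealed 1 new [(0,4)] -> total=1
Click 2 (0,0) count=0: revealed 8 new [(0,0) (0,1) (1,0) (1,1) (2,0) (2,1) (3,0) (3,1)] -> total=9
Click 3 (6,1) count=0: revealed 11 new [(4,1) (4,2) (4,3) (5,0) (5,1) (5,2) (5,3) (6,0) (6,1) (6,2) (6,3)] -> total=20
Click 4 (1,6) count=0: revealed 8 new [(0,5) (0,6) (1,5) (1,6) (2,5) (2,6) (3,5) (3,6)] -> total=28

Answer: ##..###
##...##
##...##
##...##
.###...
####...
####...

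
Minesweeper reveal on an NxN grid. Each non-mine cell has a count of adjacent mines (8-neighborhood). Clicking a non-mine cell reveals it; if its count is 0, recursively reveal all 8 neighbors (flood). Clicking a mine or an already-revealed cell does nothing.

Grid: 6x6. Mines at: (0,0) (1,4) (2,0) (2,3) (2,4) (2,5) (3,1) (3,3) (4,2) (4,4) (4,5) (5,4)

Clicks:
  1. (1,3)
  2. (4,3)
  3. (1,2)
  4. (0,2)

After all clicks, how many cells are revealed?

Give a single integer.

Click 1 (1,3) count=3: revealed 1 new [(1,3)] -> total=1
Click 2 (4,3) count=4: revealed 1 new [(4,3)] -> total=2
Click 3 (1,2) count=1: revealed 1 new [(1,2)] -> total=3
Click 4 (0,2) count=0: revealed 4 new [(0,1) (0,2) (0,3) (1,1)] -> total=7

Answer: 7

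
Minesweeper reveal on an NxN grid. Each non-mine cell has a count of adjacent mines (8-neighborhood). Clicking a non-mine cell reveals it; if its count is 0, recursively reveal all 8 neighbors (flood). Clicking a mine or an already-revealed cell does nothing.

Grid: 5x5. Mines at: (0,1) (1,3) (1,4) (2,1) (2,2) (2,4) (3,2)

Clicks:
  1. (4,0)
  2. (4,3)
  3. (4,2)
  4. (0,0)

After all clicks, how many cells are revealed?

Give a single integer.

Click 1 (4,0) count=0: revealed 4 new [(3,0) (3,1) (4,0) (4,1)] -> total=4
Click 2 (4,3) count=1: revealed 1 new [(4,3)] -> total=5
Click 3 (4,2) count=1: revealed 1 new [(4,2)] -> total=6
Click 4 (0,0) count=1: revealed 1 new [(0,0)] -> total=7

Answer: 7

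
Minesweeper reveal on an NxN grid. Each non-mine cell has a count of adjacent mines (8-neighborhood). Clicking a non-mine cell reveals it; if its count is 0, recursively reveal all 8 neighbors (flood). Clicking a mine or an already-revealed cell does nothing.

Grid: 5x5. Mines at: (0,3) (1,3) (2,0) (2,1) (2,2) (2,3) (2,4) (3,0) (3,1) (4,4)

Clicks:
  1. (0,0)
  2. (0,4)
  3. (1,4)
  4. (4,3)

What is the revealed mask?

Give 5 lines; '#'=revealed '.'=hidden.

Answer: ###.#
###.#
.....
.....
...#.

Derivation:
Click 1 (0,0) count=0: revealed 6 new [(0,0) (0,1) (0,2) (1,0) (1,1) (1,2)] -> total=6
Click 2 (0,4) count=2: revealed 1 new [(0,4)] -> total=7
Click 3 (1,4) count=4: revealed 1 new [(1,4)] -> total=8
Click 4 (4,3) count=1: revealed 1 new [(4,3)] -> total=9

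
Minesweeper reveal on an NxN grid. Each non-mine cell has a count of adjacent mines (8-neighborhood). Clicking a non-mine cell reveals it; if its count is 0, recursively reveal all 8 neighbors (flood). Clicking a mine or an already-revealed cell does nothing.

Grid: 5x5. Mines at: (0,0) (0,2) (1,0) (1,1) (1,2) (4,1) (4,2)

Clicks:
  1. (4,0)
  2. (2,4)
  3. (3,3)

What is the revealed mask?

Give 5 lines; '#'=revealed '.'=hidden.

Answer: ...##
...##
...##
...##
#..##

Derivation:
Click 1 (4,0) count=1: revealed 1 new [(4,0)] -> total=1
Click 2 (2,4) count=0: revealed 10 new [(0,3) (0,4) (1,3) (1,4) (2,3) (2,4) (3,3) (3,4) (4,3) (4,4)] -> total=11
Click 3 (3,3) count=1: revealed 0 new [(none)] -> total=11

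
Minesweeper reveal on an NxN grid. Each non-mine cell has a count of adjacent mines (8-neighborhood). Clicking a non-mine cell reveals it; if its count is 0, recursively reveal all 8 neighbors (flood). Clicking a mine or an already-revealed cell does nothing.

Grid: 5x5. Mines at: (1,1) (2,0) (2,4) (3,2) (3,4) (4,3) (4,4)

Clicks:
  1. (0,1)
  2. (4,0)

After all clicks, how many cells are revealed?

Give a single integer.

Answer: 5

Derivation:
Click 1 (0,1) count=1: revealed 1 new [(0,1)] -> total=1
Click 2 (4,0) count=0: revealed 4 new [(3,0) (3,1) (4,0) (4,1)] -> total=5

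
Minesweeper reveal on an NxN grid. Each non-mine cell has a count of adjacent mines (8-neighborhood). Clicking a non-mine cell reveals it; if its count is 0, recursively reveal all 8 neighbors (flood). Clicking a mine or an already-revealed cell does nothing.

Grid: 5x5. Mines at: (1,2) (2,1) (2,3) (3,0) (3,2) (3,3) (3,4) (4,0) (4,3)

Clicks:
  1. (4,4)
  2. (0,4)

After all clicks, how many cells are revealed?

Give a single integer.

Answer: 5

Derivation:
Click 1 (4,4) count=3: revealed 1 new [(4,4)] -> total=1
Click 2 (0,4) count=0: revealed 4 new [(0,3) (0,4) (1,3) (1,4)] -> total=5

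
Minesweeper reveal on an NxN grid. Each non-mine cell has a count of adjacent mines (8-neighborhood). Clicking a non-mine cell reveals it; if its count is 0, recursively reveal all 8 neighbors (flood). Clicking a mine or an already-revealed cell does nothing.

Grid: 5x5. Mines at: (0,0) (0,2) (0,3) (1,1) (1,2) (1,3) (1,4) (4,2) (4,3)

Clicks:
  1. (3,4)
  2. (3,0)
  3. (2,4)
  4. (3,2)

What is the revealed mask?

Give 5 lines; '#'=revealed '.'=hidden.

Answer: .....
.....
##..#
###.#
##...

Derivation:
Click 1 (3,4) count=1: revealed 1 new [(3,4)] -> total=1
Click 2 (3,0) count=0: revealed 6 new [(2,0) (2,1) (3,0) (3,1) (4,0) (4,1)] -> total=7
Click 3 (2,4) count=2: revealed 1 new [(2,4)] -> total=8
Click 4 (3,2) count=2: revealed 1 new [(3,2)] -> total=9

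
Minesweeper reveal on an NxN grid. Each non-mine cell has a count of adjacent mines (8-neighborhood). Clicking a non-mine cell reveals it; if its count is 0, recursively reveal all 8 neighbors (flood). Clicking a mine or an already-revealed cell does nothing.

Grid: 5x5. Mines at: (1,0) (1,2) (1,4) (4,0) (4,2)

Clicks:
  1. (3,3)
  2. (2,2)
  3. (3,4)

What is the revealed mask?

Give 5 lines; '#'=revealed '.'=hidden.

Click 1 (3,3) count=1: revealed 1 new [(3,3)] -> total=1
Click 2 (2,2) count=1: revealed 1 new [(2,2)] -> total=2
Click 3 (3,4) count=0: revealed 5 new [(2,3) (2,4) (3,4) (4,3) (4,4)] -> total=7

Answer: .....
.....
..###
...##
...##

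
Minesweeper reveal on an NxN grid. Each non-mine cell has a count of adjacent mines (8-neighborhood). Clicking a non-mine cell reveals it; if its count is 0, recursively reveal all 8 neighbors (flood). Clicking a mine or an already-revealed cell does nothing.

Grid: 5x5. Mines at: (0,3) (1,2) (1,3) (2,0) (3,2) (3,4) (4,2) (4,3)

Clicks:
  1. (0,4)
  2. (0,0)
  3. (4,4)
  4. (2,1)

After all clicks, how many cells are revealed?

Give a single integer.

Answer: 7

Derivation:
Click 1 (0,4) count=2: revealed 1 new [(0,4)] -> total=1
Click 2 (0,0) count=0: revealed 4 new [(0,0) (0,1) (1,0) (1,1)] -> total=5
Click 3 (4,4) count=2: revealed 1 new [(4,4)] -> total=6
Click 4 (2,1) count=3: revealed 1 new [(2,1)] -> total=7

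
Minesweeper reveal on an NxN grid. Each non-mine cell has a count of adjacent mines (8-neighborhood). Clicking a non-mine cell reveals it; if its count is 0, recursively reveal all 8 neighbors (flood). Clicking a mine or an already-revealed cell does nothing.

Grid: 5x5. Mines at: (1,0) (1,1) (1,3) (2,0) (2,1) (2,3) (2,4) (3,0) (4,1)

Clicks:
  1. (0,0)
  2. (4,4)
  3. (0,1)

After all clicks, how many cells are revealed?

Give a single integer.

Answer: 8

Derivation:
Click 1 (0,0) count=2: revealed 1 new [(0,0)] -> total=1
Click 2 (4,4) count=0: revealed 6 new [(3,2) (3,3) (3,4) (4,2) (4,3) (4,4)] -> total=7
Click 3 (0,1) count=2: revealed 1 new [(0,1)] -> total=8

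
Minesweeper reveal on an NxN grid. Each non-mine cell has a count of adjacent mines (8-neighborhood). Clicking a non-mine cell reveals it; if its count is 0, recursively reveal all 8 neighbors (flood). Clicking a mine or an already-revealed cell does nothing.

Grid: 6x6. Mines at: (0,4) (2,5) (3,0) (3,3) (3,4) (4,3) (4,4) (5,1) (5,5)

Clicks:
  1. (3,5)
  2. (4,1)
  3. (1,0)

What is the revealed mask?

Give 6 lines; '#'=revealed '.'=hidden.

Click 1 (3,5) count=3: revealed 1 new [(3,5)] -> total=1
Click 2 (4,1) count=2: revealed 1 new [(4,1)] -> total=2
Click 3 (1,0) count=0: revealed 12 new [(0,0) (0,1) (0,2) (0,3) (1,0) (1,1) (1,2) (1,3) (2,0) (2,1) (2,2) (2,3)] -> total=14

Answer: ####..
####..
####..
.....#
.#....
......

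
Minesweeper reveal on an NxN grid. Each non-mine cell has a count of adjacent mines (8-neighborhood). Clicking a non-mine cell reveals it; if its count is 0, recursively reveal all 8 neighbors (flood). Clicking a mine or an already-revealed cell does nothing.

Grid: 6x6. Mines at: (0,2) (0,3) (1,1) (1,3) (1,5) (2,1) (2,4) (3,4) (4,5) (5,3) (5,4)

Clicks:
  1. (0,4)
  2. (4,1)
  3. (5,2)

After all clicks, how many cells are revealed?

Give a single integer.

Click 1 (0,4) count=3: revealed 1 new [(0,4)] -> total=1
Click 2 (4,1) count=0: revealed 9 new [(3,0) (3,1) (3,2) (4,0) (4,1) (4,2) (5,0) (5,1) (5,2)] -> total=10
Click 3 (5,2) count=1: revealed 0 new [(none)] -> total=10

Answer: 10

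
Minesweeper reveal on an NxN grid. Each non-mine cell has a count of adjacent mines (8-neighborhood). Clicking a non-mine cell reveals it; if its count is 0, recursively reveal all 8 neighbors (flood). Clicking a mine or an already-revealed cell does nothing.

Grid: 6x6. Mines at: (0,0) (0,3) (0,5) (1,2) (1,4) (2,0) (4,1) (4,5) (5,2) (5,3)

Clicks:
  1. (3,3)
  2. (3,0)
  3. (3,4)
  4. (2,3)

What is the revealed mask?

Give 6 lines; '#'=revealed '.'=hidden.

Click 1 (3,3) count=0: revealed 9 new [(2,2) (2,3) (2,4) (3,2) (3,3) (3,4) (4,2) (4,3) (4,4)] -> total=9
Click 2 (3,0) count=2: revealed 1 new [(3,0)] -> total=10
Click 3 (3,4) count=1: revealed 0 new [(none)] -> total=10
Click 4 (2,3) count=2: revealed 0 new [(none)] -> total=10

Answer: ......
......
..###.
#.###.
..###.
......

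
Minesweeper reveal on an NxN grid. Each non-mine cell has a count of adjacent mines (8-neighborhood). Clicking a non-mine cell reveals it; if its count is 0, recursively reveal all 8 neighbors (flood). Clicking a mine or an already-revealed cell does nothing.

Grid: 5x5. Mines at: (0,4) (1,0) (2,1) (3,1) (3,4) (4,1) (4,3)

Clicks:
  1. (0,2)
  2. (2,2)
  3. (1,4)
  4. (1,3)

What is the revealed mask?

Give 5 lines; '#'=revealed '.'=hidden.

Click 1 (0,2) count=0: revealed 6 new [(0,1) (0,2) (0,3) (1,1) (1,2) (1,3)] -> total=6
Click 2 (2,2) count=2: revealed 1 new [(2,2)] -> total=7
Click 3 (1,4) count=1: revealed 1 new [(1,4)] -> total=8
Click 4 (1,3) count=1: revealed 0 new [(none)] -> total=8

Answer: .###.
.####
..#..
.....
.....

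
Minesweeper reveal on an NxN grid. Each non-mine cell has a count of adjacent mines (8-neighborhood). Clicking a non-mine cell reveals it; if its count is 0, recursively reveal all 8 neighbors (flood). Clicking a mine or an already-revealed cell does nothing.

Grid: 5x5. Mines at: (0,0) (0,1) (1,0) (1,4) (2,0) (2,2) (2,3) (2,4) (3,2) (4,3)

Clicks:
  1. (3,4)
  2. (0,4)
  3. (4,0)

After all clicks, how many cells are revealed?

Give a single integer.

Click 1 (3,4) count=3: revealed 1 new [(3,4)] -> total=1
Click 2 (0,4) count=1: revealed 1 new [(0,4)] -> total=2
Click 3 (4,0) count=0: revealed 4 new [(3,0) (3,1) (4,0) (4,1)] -> total=6

Answer: 6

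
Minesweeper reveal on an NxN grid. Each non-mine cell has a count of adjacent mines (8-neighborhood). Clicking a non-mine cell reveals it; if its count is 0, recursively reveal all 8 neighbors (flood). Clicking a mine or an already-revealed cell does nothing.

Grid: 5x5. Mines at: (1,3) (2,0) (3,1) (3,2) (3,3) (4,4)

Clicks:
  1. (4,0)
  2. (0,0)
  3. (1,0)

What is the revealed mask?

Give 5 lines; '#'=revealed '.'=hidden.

Answer: ###..
###..
.....
.....
#....

Derivation:
Click 1 (4,0) count=1: revealed 1 new [(4,0)] -> total=1
Click 2 (0,0) count=0: revealed 6 new [(0,0) (0,1) (0,2) (1,0) (1,1) (1,2)] -> total=7
Click 3 (1,0) count=1: revealed 0 new [(none)] -> total=7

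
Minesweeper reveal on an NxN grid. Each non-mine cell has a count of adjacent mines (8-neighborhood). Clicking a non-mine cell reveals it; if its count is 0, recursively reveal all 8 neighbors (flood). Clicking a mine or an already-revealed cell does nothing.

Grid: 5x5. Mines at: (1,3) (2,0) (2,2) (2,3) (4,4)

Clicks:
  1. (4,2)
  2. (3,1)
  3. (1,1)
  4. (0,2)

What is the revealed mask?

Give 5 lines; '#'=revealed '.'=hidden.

Answer: ..#..
.#...
.....
####.
####.

Derivation:
Click 1 (4,2) count=0: revealed 8 new [(3,0) (3,1) (3,2) (3,3) (4,0) (4,1) (4,2) (4,3)] -> total=8
Click 2 (3,1) count=2: revealed 0 new [(none)] -> total=8
Click 3 (1,1) count=2: revealed 1 new [(1,1)] -> total=9
Click 4 (0,2) count=1: revealed 1 new [(0,2)] -> total=10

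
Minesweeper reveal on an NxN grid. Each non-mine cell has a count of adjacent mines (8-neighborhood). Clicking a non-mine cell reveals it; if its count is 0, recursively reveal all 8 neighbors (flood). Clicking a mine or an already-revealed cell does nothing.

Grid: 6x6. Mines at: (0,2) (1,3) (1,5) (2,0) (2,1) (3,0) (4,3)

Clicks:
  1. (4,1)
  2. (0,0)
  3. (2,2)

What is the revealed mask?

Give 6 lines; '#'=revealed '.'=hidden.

Answer: ##....
##....
..#...
......
.#....
......

Derivation:
Click 1 (4,1) count=1: revealed 1 new [(4,1)] -> total=1
Click 2 (0,0) count=0: revealed 4 new [(0,0) (0,1) (1,0) (1,1)] -> total=5
Click 3 (2,2) count=2: revealed 1 new [(2,2)] -> total=6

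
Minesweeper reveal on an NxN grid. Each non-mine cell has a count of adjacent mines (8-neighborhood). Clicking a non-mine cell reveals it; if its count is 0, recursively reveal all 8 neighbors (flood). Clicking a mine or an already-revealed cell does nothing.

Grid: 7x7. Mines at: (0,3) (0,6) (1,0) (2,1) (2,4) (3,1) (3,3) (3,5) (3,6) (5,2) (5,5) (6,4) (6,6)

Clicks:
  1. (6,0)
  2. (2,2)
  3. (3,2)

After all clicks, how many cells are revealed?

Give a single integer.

Click 1 (6,0) count=0: revealed 6 new [(4,0) (4,1) (5,0) (5,1) (6,0) (6,1)] -> total=6
Click 2 (2,2) count=3: revealed 1 new [(2,2)] -> total=7
Click 3 (3,2) count=3: revealed 1 new [(3,2)] -> total=8

Answer: 8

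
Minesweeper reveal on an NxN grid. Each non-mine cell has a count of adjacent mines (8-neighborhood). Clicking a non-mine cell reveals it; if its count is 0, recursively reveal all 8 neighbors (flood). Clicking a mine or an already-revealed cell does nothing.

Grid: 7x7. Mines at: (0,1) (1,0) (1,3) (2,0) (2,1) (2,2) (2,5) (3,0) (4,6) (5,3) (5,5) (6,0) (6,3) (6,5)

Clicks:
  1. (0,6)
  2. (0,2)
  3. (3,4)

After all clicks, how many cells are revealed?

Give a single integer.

Click 1 (0,6) count=0: revealed 6 new [(0,4) (0,5) (0,6) (1,4) (1,5) (1,6)] -> total=6
Click 2 (0,2) count=2: revealed 1 new [(0,2)] -> total=7
Click 3 (3,4) count=1: revealed 1 new [(3,4)] -> total=8

Answer: 8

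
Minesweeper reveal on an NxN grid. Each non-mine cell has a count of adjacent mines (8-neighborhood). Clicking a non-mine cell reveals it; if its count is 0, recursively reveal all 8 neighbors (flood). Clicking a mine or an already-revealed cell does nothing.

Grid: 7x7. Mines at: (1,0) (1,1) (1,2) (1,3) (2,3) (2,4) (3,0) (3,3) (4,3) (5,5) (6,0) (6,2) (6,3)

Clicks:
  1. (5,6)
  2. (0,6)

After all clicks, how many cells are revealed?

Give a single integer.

Answer: 13

Derivation:
Click 1 (5,6) count=1: revealed 1 new [(5,6)] -> total=1
Click 2 (0,6) count=0: revealed 12 new [(0,4) (0,5) (0,6) (1,4) (1,5) (1,6) (2,5) (2,6) (3,5) (3,6) (4,5) (4,6)] -> total=13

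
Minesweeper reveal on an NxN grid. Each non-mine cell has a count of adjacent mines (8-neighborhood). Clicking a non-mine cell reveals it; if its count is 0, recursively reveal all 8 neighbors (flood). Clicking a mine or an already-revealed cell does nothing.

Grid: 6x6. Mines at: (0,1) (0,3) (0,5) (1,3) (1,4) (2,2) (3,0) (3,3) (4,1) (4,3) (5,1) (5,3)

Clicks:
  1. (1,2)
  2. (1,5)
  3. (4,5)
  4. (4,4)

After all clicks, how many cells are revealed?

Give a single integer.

Click 1 (1,2) count=4: revealed 1 new [(1,2)] -> total=1
Click 2 (1,5) count=2: revealed 1 new [(1,5)] -> total=2
Click 3 (4,5) count=0: revealed 8 new [(2,4) (2,5) (3,4) (3,5) (4,4) (4,5) (5,4) (5,5)] -> total=10
Click 4 (4,4) count=3: revealed 0 new [(none)] -> total=10

Answer: 10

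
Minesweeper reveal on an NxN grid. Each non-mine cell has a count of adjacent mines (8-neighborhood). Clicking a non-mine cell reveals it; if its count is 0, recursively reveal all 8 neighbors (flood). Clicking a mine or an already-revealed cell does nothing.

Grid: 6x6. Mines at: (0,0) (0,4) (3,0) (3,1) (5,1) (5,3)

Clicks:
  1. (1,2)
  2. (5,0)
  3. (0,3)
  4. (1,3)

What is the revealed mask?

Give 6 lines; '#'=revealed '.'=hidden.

Answer: .###..
.#####
.#####
..####
..####
#...##

Derivation:
Click 1 (1,2) count=0: revealed 23 new [(0,1) (0,2) (0,3) (1,1) (1,2) (1,3) (1,4) (1,5) (2,1) (2,2) (2,3) (2,4) (2,5) (3,2) (3,3) (3,4) (3,5) (4,2) (4,3) (4,4) (4,5) (5,4) (5,5)] -> total=23
Click 2 (5,0) count=1: revealed 1 new [(5,0)] -> total=24
Click 3 (0,3) count=1: revealed 0 new [(none)] -> total=24
Click 4 (1,3) count=1: revealed 0 new [(none)] -> total=24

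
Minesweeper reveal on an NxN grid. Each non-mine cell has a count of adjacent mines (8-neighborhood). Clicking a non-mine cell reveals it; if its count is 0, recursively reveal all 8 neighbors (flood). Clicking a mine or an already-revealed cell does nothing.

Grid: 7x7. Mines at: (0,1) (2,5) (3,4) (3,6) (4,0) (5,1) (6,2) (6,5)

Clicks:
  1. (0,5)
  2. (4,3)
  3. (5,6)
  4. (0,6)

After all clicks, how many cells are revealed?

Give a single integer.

Click 1 (0,5) count=0: revealed 24 new [(0,2) (0,3) (0,4) (0,5) (0,6) (1,0) (1,1) (1,2) (1,3) (1,4) (1,5) (1,6) (2,0) (2,1) (2,2) (2,3) (2,4) (3,0) (3,1) (3,2) (3,3) (4,1) (4,2) (4,3)] -> total=24
Click 2 (4,3) count=1: revealed 0 new [(none)] -> total=24
Click 3 (5,6) count=1: revealed 1 new [(5,6)] -> total=25
Click 4 (0,6) count=0: revealed 0 new [(none)] -> total=25

Answer: 25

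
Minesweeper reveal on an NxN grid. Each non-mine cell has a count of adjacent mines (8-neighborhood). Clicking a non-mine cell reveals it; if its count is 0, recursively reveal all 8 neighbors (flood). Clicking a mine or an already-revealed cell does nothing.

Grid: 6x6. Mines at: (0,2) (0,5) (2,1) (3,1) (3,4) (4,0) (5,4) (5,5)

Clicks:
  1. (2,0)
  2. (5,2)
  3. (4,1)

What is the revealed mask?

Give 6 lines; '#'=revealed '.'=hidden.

Click 1 (2,0) count=2: revealed 1 new [(2,0)] -> total=1
Click 2 (5,2) count=0: revealed 6 new [(4,1) (4,2) (4,3) (5,1) (5,2) (5,3)] -> total=7
Click 3 (4,1) count=2: revealed 0 new [(none)] -> total=7

Answer: ......
......
#.....
......
.###..
.###..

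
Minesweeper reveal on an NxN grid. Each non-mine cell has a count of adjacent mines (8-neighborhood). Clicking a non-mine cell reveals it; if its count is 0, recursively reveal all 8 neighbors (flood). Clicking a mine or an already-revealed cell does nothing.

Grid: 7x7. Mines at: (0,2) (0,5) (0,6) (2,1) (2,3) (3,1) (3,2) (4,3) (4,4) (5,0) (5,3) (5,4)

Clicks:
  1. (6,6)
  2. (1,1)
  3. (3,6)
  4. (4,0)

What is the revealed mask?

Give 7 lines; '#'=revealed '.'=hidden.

Answer: .......
.#..###
....###
....###
#....##
.....##
.....##

Derivation:
Click 1 (6,6) count=0: revealed 15 new [(1,4) (1,5) (1,6) (2,4) (2,5) (2,6) (3,4) (3,5) (3,6) (4,5) (4,6) (5,5) (5,6) (6,5) (6,6)] -> total=15
Click 2 (1,1) count=2: revealed 1 new [(1,1)] -> total=16
Click 3 (3,6) count=0: revealed 0 new [(none)] -> total=16
Click 4 (4,0) count=2: revealed 1 new [(4,0)] -> total=17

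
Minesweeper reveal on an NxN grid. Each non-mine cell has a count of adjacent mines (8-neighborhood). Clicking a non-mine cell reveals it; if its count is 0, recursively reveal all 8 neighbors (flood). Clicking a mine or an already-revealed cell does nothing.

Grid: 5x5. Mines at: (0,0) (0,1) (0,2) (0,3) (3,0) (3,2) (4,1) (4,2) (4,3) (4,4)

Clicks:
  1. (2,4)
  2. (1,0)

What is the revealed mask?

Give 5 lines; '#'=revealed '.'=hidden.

Answer: .....
#..##
...##
...##
.....

Derivation:
Click 1 (2,4) count=0: revealed 6 new [(1,3) (1,4) (2,3) (2,4) (3,3) (3,4)] -> total=6
Click 2 (1,0) count=2: revealed 1 new [(1,0)] -> total=7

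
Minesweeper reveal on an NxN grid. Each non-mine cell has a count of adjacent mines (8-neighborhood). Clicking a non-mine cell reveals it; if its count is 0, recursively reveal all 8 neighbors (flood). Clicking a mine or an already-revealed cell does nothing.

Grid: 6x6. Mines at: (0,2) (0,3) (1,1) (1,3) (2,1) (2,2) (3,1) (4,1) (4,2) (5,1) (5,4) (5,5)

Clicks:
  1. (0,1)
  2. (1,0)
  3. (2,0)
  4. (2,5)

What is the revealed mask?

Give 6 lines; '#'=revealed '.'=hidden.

Click 1 (0,1) count=2: revealed 1 new [(0,1)] -> total=1
Click 2 (1,0) count=2: revealed 1 new [(1,0)] -> total=2
Click 3 (2,0) count=3: revealed 1 new [(2,0)] -> total=3
Click 4 (2,5) count=0: revealed 13 new [(0,4) (0,5) (1,4) (1,5) (2,3) (2,4) (2,5) (3,3) (3,4) (3,5) (4,3) (4,4) (4,5)] -> total=16

Answer: .#..##
#...##
#..###
...###
...###
......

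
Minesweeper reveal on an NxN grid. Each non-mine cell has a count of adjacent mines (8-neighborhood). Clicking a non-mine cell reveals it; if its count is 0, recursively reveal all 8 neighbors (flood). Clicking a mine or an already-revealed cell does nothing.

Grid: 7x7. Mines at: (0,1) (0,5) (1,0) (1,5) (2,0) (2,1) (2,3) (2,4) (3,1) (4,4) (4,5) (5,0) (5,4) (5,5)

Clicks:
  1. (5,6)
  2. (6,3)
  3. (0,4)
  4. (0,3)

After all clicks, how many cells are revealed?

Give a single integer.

Answer: 8

Derivation:
Click 1 (5,6) count=2: revealed 1 new [(5,6)] -> total=1
Click 2 (6,3) count=1: revealed 1 new [(6,3)] -> total=2
Click 3 (0,4) count=2: revealed 1 new [(0,4)] -> total=3
Click 4 (0,3) count=0: revealed 5 new [(0,2) (0,3) (1,2) (1,3) (1,4)] -> total=8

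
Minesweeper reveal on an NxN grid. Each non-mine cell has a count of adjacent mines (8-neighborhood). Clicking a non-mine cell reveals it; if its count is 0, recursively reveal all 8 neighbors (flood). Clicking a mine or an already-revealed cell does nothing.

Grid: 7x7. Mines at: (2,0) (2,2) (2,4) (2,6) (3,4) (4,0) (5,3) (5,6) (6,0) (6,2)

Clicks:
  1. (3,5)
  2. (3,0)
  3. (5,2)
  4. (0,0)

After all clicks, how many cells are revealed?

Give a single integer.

Answer: 17

Derivation:
Click 1 (3,5) count=3: revealed 1 new [(3,5)] -> total=1
Click 2 (3,0) count=2: revealed 1 new [(3,0)] -> total=2
Click 3 (5,2) count=2: revealed 1 new [(5,2)] -> total=3
Click 4 (0,0) count=0: revealed 14 new [(0,0) (0,1) (0,2) (0,3) (0,4) (0,5) (0,6) (1,0) (1,1) (1,2) (1,3) (1,4) (1,5) (1,6)] -> total=17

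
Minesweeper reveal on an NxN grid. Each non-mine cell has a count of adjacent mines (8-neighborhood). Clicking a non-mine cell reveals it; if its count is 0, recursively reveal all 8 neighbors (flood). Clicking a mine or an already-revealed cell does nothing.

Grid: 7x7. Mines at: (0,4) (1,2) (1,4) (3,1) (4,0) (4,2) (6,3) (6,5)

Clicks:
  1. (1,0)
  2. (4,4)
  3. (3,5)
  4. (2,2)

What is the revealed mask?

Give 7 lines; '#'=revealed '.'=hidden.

Answer: ##...##
##...##
#######
...####
...####
...####
.......

Derivation:
Click 1 (1,0) count=0: revealed 6 new [(0,0) (0,1) (1,0) (1,1) (2,0) (2,1)] -> total=6
Click 2 (4,4) count=0: revealed 20 new [(0,5) (0,6) (1,5) (1,6) (2,3) (2,4) (2,5) (2,6) (3,3) (3,4) (3,5) (3,6) (4,3) (4,4) (4,5) (4,6) (5,3) (5,4) (5,5) (5,6)] -> total=26
Click 3 (3,5) count=0: revealed 0 new [(none)] -> total=26
Click 4 (2,2) count=2: revealed 1 new [(2,2)] -> total=27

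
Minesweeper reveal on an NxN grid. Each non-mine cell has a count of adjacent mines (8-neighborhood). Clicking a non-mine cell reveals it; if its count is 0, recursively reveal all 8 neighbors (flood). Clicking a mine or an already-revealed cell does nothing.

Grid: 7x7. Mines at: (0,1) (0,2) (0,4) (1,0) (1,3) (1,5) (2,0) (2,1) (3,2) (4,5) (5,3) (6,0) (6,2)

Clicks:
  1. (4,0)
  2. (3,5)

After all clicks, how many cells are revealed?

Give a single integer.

Answer: 7

Derivation:
Click 1 (4,0) count=0: revealed 6 new [(3,0) (3,1) (4,0) (4,1) (5,0) (5,1)] -> total=6
Click 2 (3,5) count=1: revealed 1 new [(3,5)] -> total=7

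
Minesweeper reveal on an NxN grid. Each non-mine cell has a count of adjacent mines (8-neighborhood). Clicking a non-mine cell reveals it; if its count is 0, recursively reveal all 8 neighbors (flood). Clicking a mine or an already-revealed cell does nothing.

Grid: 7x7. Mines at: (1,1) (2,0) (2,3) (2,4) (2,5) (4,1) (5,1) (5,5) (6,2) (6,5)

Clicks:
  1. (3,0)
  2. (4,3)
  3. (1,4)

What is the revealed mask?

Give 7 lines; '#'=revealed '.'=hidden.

Answer: .......
....#..
.......
#.###..
..###..
..###..
.......

Derivation:
Click 1 (3,0) count=2: revealed 1 new [(3,0)] -> total=1
Click 2 (4,3) count=0: revealed 9 new [(3,2) (3,3) (3,4) (4,2) (4,3) (4,4) (5,2) (5,3) (5,4)] -> total=10
Click 3 (1,4) count=3: revealed 1 new [(1,4)] -> total=11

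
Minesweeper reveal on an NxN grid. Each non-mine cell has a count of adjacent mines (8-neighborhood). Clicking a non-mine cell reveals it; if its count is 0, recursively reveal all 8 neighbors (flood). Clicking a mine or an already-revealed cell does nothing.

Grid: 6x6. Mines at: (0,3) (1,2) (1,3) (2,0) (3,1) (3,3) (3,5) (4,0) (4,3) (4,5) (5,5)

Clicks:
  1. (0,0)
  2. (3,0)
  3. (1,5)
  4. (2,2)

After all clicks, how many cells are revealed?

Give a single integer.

Click 1 (0,0) count=0: revealed 4 new [(0,0) (0,1) (1,0) (1,1)] -> total=4
Click 2 (3,0) count=3: revealed 1 new [(3,0)] -> total=5
Click 3 (1,5) count=0: revealed 6 new [(0,4) (0,5) (1,4) (1,5) (2,4) (2,5)] -> total=11
Click 4 (2,2) count=4: revealed 1 new [(2,2)] -> total=12

Answer: 12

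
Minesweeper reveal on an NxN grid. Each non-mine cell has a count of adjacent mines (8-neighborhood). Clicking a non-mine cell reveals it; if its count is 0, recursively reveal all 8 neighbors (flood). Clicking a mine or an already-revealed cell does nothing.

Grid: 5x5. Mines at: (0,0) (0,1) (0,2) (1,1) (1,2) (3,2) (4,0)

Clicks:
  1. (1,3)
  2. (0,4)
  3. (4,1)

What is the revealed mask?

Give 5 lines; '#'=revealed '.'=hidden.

Click 1 (1,3) count=2: revealed 1 new [(1,3)] -> total=1
Click 2 (0,4) count=0: revealed 9 new [(0,3) (0,4) (1,4) (2,3) (2,4) (3,3) (3,4) (4,3) (4,4)] -> total=10
Click 3 (4,1) count=2: revealed 1 new [(4,1)] -> total=11

Answer: ...##
...##
...##
...##
.#.##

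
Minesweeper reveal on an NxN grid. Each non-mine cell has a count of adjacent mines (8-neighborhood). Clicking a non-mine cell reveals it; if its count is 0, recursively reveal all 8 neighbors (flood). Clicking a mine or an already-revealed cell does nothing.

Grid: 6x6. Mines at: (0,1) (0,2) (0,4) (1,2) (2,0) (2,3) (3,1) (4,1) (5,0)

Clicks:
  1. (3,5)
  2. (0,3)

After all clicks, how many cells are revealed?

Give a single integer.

Click 1 (3,5) count=0: revealed 16 new [(1,4) (1,5) (2,4) (2,5) (3,2) (3,3) (3,4) (3,5) (4,2) (4,3) (4,4) (4,5) (5,2) (5,3) (5,4) (5,5)] -> total=16
Click 2 (0,3) count=3: revealed 1 new [(0,3)] -> total=17

Answer: 17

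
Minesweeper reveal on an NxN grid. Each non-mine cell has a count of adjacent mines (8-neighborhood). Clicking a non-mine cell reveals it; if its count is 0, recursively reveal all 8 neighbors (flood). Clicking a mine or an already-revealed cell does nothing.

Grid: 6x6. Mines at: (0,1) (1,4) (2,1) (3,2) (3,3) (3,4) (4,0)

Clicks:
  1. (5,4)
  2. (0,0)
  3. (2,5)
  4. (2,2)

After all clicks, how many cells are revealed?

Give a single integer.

Click 1 (5,4) count=0: revealed 10 new [(4,1) (4,2) (4,3) (4,4) (4,5) (5,1) (5,2) (5,3) (5,4) (5,5)] -> total=10
Click 2 (0,0) count=1: revealed 1 new [(0,0)] -> total=11
Click 3 (2,5) count=2: revealed 1 new [(2,5)] -> total=12
Click 4 (2,2) count=3: revealed 1 new [(2,2)] -> total=13

Answer: 13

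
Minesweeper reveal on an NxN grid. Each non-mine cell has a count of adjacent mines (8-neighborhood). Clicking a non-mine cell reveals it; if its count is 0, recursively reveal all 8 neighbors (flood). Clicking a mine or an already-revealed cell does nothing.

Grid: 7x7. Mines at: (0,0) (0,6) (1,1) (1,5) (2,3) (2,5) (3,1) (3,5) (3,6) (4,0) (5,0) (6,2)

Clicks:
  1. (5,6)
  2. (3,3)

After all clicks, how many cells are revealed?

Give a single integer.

Answer: 17

Derivation:
Click 1 (5,6) count=0: revealed 17 new [(3,2) (3,3) (3,4) (4,2) (4,3) (4,4) (4,5) (4,6) (5,2) (5,3) (5,4) (5,5) (5,6) (6,3) (6,4) (6,5) (6,6)] -> total=17
Click 2 (3,3) count=1: revealed 0 new [(none)] -> total=17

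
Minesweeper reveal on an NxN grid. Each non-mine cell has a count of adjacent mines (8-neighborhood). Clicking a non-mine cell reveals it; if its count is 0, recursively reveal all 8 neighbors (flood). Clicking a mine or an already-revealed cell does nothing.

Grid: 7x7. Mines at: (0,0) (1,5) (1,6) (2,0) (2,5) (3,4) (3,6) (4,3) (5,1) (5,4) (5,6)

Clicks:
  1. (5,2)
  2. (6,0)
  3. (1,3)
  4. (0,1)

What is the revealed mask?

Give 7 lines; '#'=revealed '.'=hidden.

Click 1 (5,2) count=2: revealed 1 new [(5,2)] -> total=1
Click 2 (6,0) count=1: revealed 1 new [(6,0)] -> total=2
Click 3 (1,3) count=0: revealed 15 new [(0,1) (0,2) (0,3) (0,4) (1,1) (1,2) (1,3) (1,4) (2,1) (2,2) (2,3) (2,4) (3,1) (3,2) (3,3)] -> total=17
Click 4 (0,1) count=1: revealed 0 new [(none)] -> total=17

Answer: .####..
.####..
.####..
.###...
.......
..#....
#......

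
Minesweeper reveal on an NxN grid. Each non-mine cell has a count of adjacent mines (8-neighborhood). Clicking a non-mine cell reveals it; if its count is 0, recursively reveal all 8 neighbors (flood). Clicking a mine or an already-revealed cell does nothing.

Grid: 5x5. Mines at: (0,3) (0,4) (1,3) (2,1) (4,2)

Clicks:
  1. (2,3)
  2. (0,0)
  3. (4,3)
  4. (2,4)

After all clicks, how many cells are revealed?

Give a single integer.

Click 1 (2,3) count=1: revealed 1 new [(2,3)] -> total=1
Click 2 (0,0) count=0: revealed 6 new [(0,0) (0,1) (0,2) (1,0) (1,1) (1,2)] -> total=7
Click 3 (4,3) count=1: revealed 1 new [(4,3)] -> total=8
Click 4 (2,4) count=1: revealed 1 new [(2,4)] -> total=9

Answer: 9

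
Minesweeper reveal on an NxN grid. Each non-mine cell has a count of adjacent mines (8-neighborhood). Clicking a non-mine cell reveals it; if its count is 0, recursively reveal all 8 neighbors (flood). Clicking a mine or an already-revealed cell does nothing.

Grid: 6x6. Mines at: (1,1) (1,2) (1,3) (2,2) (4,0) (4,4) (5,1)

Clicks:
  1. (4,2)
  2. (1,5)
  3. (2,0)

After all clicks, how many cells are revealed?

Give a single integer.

Answer: 10

Derivation:
Click 1 (4,2) count=1: revealed 1 new [(4,2)] -> total=1
Click 2 (1,5) count=0: revealed 8 new [(0,4) (0,5) (1,4) (1,5) (2,4) (2,5) (3,4) (3,5)] -> total=9
Click 3 (2,0) count=1: revealed 1 new [(2,0)] -> total=10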